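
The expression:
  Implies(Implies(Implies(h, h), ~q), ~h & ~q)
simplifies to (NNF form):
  q | ~h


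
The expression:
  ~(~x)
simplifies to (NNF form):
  x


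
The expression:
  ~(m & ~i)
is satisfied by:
  {i: True, m: False}
  {m: False, i: False}
  {m: True, i: True}


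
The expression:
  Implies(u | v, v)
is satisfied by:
  {v: True, u: False}
  {u: False, v: False}
  {u: True, v: True}


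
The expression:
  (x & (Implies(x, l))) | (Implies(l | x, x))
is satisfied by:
  {x: True, l: False}
  {l: False, x: False}
  {l: True, x: True}


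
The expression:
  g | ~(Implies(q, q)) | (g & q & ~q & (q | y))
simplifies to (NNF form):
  g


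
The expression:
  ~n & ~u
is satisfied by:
  {n: False, u: False}


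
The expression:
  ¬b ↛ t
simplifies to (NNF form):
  t ∨ ¬b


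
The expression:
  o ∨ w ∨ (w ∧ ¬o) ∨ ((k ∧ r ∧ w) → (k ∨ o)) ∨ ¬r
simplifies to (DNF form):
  True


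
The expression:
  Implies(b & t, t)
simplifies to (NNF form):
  True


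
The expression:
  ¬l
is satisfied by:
  {l: False}


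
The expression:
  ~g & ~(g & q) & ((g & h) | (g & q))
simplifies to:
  False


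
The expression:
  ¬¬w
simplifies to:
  w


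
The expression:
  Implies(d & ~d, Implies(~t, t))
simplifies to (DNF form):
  True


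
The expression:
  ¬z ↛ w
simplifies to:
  w ∨ ¬z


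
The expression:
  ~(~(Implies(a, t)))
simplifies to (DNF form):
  t | ~a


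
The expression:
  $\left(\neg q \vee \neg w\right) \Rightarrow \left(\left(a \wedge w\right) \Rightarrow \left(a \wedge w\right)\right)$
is always true.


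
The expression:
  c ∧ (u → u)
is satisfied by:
  {c: True}


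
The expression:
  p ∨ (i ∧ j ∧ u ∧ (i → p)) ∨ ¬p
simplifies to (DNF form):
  True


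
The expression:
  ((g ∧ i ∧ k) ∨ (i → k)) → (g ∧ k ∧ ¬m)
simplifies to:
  (g ∨ ¬k) ∧ (i ∨ k) ∧ (¬k ∨ ¬m)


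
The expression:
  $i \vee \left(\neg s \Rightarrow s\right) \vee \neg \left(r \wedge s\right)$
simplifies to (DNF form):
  $\text{True}$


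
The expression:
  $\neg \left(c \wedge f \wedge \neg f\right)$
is always true.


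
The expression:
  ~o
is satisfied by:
  {o: False}


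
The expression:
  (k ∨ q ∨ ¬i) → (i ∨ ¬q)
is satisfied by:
  {i: True, q: False}
  {q: False, i: False}
  {q: True, i: True}


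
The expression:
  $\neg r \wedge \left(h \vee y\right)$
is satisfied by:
  {y: True, h: True, r: False}
  {y: True, h: False, r: False}
  {h: True, y: False, r: False}


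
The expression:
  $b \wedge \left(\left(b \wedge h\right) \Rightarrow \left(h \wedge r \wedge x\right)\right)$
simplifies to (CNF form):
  $b \wedge \left(r \vee \neg h\right) \wedge \left(x \vee \neg h\right)$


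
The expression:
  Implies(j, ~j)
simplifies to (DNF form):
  ~j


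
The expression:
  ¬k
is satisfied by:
  {k: False}


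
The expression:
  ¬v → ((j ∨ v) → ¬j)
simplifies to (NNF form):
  v ∨ ¬j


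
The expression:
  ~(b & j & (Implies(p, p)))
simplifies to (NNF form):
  ~b | ~j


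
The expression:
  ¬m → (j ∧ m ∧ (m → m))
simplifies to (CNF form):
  m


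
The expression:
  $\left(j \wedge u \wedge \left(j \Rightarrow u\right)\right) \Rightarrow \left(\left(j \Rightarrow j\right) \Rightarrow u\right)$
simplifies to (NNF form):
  $\text{True}$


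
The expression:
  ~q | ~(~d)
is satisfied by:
  {d: True, q: False}
  {q: False, d: False}
  {q: True, d: True}


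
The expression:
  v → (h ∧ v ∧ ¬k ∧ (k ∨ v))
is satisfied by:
  {h: True, k: False, v: False}
  {k: False, v: False, h: False}
  {h: True, k: True, v: False}
  {k: True, h: False, v: False}
  {v: True, h: True, k: False}


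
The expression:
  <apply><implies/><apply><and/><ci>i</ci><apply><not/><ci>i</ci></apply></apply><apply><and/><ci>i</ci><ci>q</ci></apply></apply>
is always true.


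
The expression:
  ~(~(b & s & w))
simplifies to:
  b & s & w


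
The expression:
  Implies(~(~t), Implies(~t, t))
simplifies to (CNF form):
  True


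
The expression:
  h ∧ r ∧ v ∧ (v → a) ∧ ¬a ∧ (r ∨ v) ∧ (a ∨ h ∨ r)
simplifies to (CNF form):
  False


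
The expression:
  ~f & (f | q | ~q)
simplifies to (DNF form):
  ~f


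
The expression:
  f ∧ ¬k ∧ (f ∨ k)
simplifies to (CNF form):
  f ∧ ¬k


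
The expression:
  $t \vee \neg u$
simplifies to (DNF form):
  $t \vee \neg u$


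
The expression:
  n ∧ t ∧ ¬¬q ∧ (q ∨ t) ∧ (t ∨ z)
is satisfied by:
  {t: True, q: True, n: True}


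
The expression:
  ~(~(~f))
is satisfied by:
  {f: False}


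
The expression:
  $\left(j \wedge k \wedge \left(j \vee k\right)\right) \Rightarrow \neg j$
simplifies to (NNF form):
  $\neg j \vee \neg k$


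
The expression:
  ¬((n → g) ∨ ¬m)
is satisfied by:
  {m: True, n: True, g: False}


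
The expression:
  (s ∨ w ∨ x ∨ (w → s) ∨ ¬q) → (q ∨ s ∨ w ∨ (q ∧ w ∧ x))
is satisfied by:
  {s: True, q: True, w: True}
  {s: True, q: True, w: False}
  {s: True, w: True, q: False}
  {s: True, w: False, q: False}
  {q: True, w: True, s: False}
  {q: True, w: False, s: False}
  {w: True, q: False, s: False}


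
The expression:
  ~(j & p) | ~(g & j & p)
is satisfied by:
  {p: False, g: False, j: False}
  {j: True, p: False, g: False}
  {g: True, p: False, j: False}
  {j: True, g: True, p: False}
  {p: True, j: False, g: False}
  {j: True, p: True, g: False}
  {g: True, p: True, j: False}


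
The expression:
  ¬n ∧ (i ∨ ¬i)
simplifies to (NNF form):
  ¬n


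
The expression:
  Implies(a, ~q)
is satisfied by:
  {q: False, a: False}
  {a: True, q: False}
  {q: True, a: False}


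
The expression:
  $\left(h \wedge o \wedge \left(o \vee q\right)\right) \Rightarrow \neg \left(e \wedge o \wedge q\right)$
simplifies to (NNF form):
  $\neg e \vee \neg h \vee \neg o \vee \neg q$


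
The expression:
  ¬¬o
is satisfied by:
  {o: True}


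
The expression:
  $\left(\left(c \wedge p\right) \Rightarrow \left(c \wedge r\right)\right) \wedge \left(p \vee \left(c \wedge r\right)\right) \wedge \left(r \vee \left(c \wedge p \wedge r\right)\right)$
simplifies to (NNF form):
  $r \wedge \left(c \vee p\right)$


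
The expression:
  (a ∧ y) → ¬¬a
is always true.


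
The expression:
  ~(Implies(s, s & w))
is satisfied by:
  {s: True, w: False}


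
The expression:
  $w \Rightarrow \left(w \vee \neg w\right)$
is always true.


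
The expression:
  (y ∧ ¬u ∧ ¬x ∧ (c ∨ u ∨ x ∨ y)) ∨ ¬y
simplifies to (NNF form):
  (¬u ∧ ¬x) ∨ ¬y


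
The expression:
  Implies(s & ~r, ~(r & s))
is always true.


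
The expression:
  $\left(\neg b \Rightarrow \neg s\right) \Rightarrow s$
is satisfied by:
  {s: True}


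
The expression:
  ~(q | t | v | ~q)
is never true.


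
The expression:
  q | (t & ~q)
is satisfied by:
  {t: True, q: True}
  {t: True, q: False}
  {q: True, t: False}


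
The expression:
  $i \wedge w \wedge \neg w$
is never true.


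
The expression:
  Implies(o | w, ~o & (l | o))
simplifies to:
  ~o & (l | ~w)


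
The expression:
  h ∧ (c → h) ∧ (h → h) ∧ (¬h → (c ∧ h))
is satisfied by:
  {h: True}


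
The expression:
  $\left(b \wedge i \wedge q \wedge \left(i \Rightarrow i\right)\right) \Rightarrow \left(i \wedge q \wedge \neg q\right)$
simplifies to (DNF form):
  $\neg b \vee \neg i \vee \neg q$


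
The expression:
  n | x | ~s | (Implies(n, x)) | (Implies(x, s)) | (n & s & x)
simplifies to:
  True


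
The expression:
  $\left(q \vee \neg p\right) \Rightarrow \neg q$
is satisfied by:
  {q: False}


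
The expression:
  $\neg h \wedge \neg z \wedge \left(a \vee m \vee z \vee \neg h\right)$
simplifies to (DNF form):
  $\neg h \wedge \neg z$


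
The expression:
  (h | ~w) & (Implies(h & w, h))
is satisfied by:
  {h: True, w: False}
  {w: False, h: False}
  {w: True, h: True}


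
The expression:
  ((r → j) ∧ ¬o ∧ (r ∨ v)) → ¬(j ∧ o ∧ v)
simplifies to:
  True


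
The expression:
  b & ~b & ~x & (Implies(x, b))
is never true.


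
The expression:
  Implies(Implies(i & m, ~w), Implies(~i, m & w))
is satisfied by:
  {i: True, w: True, m: True}
  {i: True, w: True, m: False}
  {i: True, m: True, w: False}
  {i: True, m: False, w: False}
  {w: True, m: True, i: False}


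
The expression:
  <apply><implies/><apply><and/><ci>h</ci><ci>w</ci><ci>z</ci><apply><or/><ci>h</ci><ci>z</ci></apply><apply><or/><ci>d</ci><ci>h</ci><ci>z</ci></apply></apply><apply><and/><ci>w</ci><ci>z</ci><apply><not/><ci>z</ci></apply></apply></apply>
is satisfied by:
  {w: False, z: False, h: False}
  {h: True, w: False, z: False}
  {z: True, w: False, h: False}
  {h: True, z: True, w: False}
  {w: True, h: False, z: False}
  {h: True, w: True, z: False}
  {z: True, w: True, h: False}


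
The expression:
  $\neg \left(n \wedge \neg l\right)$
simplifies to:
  $l \vee \neg n$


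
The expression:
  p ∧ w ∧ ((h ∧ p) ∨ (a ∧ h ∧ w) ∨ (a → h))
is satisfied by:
  {p: True, w: True, h: True, a: False}
  {p: True, w: True, h: False, a: False}
  {p: True, w: True, a: True, h: True}


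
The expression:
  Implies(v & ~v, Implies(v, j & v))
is always true.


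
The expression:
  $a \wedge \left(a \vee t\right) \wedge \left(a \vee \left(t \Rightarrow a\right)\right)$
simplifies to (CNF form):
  $a$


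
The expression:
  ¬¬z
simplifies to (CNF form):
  z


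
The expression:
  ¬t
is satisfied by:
  {t: False}


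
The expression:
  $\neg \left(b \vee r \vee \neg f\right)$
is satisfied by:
  {f: True, r: False, b: False}


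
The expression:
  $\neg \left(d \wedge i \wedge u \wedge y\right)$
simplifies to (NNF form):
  $\neg d \vee \neg i \vee \neg u \vee \neg y$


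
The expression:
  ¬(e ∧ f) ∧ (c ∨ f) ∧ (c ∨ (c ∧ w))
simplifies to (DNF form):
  (c ∧ ¬e) ∨ (c ∧ ¬f)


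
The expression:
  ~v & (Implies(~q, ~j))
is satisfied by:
  {q: True, v: False, j: False}
  {v: False, j: False, q: False}
  {j: True, q: True, v: False}


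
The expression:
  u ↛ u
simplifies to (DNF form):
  False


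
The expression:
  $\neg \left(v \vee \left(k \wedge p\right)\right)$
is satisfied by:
  {v: False, p: False, k: False}
  {k: True, v: False, p: False}
  {p: True, v: False, k: False}


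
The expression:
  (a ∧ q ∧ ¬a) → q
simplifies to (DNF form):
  True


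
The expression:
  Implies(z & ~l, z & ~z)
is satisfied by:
  {l: True, z: False}
  {z: False, l: False}
  {z: True, l: True}


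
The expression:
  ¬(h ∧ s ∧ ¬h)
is always true.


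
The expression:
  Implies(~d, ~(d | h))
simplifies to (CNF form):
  d | ~h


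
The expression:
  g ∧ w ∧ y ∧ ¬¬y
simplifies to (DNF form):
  g ∧ w ∧ y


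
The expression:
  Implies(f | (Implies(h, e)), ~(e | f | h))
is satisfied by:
  {e: False, f: False}


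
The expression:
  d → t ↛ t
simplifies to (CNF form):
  ¬d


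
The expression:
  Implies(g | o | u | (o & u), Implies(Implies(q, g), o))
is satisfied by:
  {o: True, q: True, u: False, g: False}
  {o: True, u: False, q: False, g: False}
  {o: True, q: True, u: True, g: False}
  {o: True, u: True, q: False, g: False}
  {o: True, g: True, q: True, u: False}
  {o: True, g: True, u: False, q: False}
  {o: True, g: True, q: True, u: True}
  {o: True, g: True, u: True, q: False}
  {q: True, g: False, u: False, o: False}
  {g: False, u: False, q: False, o: False}
  {q: True, u: True, g: False, o: False}


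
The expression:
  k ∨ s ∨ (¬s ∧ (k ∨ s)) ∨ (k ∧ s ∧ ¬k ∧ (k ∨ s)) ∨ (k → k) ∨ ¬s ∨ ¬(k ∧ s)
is always true.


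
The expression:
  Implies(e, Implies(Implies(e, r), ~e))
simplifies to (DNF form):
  ~e | ~r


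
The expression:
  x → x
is always true.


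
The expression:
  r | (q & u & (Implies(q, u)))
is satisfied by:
  {r: True, u: True, q: True}
  {r: True, u: True, q: False}
  {r: True, q: True, u: False}
  {r: True, q: False, u: False}
  {u: True, q: True, r: False}


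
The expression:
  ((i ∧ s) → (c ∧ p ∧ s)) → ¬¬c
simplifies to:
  c ∨ (i ∧ s)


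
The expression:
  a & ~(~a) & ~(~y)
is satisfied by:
  {a: True, y: True}


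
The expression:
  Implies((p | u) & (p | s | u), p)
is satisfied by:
  {p: True, u: False}
  {u: False, p: False}
  {u: True, p: True}


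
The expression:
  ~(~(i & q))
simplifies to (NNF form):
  i & q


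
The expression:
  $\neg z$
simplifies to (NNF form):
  $\neg z$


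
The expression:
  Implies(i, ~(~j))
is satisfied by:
  {j: True, i: False}
  {i: False, j: False}
  {i: True, j: True}


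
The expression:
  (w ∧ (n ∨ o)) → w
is always true.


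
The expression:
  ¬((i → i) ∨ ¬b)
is never true.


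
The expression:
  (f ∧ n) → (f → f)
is always true.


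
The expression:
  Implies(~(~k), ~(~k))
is always true.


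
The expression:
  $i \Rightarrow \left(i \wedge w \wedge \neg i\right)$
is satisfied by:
  {i: False}


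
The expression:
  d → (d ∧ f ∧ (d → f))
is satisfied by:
  {f: True, d: False}
  {d: False, f: False}
  {d: True, f: True}


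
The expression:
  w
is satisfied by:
  {w: True}


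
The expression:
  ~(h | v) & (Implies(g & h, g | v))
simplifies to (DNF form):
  ~h & ~v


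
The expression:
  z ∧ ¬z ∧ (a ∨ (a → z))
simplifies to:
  False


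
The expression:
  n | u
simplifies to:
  n | u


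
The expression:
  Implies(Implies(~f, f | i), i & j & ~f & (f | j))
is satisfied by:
  {j: True, f: False, i: False}
  {f: False, i: False, j: False}
  {i: True, j: True, f: False}


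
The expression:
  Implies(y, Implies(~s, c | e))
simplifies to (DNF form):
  c | e | s | ~y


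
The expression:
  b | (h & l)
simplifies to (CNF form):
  (b | h) & (b | l)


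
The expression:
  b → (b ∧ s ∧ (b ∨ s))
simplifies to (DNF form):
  s ∨ ¬b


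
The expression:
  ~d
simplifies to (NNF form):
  ~d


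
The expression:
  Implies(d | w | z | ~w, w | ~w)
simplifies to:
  True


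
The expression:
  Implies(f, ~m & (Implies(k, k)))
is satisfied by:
  {m: False, f: False}
  {f: True, m: False}
  {m: True, f: False}


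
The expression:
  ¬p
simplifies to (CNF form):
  ¬p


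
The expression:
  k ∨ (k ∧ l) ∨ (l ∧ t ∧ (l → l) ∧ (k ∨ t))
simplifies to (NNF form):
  k ∨ (l ∧ t)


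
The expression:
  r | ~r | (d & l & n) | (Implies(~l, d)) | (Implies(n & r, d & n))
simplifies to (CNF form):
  True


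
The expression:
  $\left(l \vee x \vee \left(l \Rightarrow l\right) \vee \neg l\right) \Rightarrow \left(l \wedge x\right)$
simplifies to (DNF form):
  $l \wedge x$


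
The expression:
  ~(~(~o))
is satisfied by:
  {o: False}


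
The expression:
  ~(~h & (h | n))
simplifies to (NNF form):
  h | ~n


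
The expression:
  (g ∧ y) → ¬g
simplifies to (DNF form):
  ¬g ∨ ¬y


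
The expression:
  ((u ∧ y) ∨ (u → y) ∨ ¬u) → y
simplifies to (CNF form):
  u ∨ y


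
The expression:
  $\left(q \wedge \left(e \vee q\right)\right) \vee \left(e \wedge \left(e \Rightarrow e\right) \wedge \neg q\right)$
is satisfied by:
  {q: True, e: True}
  {q: True, e: False}
  {e: True, q: False}


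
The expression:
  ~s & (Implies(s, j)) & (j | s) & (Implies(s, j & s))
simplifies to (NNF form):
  j & ~s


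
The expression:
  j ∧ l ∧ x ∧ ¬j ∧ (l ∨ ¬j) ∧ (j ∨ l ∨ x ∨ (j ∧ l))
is never true.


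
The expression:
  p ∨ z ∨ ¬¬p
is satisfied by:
  {z: True, p: True}
  {z: True, p: False}
  {p: True, z: False}


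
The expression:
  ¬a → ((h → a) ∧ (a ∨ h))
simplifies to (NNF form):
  a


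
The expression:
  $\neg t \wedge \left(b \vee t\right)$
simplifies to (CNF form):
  $b \wedge \neg t$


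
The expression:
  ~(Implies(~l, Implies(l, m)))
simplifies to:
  False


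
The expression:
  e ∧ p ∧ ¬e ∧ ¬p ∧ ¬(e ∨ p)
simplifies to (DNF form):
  False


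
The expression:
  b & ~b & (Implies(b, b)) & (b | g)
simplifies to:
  False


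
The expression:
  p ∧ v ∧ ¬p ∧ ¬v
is never true.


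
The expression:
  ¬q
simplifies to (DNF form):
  ¬q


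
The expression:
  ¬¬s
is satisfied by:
  {s: True}


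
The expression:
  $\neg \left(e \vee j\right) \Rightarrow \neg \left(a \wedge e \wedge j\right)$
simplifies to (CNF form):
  $\text{True}$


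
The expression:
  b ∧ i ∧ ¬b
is never true.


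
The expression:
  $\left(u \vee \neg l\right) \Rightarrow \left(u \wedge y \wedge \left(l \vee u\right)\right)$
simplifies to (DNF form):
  $\left(l \wedge \neg u\right) \vee \left(u \wedge y\right)$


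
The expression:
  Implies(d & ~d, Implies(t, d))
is always true.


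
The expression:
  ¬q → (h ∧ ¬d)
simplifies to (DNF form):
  q ∨ (h ∧ ¬d)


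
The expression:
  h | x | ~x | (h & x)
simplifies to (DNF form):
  True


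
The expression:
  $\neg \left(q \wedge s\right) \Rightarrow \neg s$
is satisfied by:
  {q: True, s: False}
  {s: False, q: False}
  {s: True, q: True}


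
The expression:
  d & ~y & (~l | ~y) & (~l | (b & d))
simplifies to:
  d & ~y & (b | ~l)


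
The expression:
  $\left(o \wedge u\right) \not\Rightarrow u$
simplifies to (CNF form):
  $\text{False}$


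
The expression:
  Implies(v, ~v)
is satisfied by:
  {v: False}


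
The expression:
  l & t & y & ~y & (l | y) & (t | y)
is never true.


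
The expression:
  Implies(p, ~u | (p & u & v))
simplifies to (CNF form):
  v | ~p | ~u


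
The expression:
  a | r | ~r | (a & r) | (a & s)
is always true.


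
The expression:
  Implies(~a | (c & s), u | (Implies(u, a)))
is always true.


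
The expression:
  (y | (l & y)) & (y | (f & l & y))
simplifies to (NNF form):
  y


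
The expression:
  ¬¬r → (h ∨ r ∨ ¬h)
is always true.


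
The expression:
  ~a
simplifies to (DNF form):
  ~a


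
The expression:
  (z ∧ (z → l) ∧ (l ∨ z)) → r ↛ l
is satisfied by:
  {l: False, z: False}
  {z: True, l: False}
  {l: True, z: False}


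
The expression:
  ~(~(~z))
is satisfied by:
  {z: False}


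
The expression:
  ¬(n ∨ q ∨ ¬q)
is never true.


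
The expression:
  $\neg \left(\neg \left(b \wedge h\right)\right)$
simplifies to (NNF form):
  $b \wedge h$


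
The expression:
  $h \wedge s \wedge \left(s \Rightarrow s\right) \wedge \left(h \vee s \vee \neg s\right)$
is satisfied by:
  {h: True, s: True}


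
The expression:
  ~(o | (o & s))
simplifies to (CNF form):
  ~o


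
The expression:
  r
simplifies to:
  r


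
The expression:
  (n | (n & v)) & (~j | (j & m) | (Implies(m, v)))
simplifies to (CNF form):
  n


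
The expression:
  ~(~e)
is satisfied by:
  {e: True}


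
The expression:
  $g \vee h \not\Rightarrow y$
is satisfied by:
  {g: True, h: True, y: False}
  {g: True, h: False, y: False}
  {y: True, g: True, h: True}
  {y: True, g: True, h: False}
  {h: True, y: False, g: False}


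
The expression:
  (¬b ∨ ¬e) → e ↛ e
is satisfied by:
  {e: True, b: True}


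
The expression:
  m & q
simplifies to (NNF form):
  m & q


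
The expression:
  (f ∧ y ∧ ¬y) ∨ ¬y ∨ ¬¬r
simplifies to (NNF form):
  r ∨ ¬y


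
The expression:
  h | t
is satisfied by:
  {t: True, h: True}
  {t: True, h: False}
  {h: True, t: False}


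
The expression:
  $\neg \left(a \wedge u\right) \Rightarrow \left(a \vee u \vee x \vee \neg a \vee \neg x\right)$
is always true.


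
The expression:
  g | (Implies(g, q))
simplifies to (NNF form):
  True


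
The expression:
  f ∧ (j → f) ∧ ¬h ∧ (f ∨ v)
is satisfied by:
  {f: True, h: False}


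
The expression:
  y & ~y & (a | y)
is never true.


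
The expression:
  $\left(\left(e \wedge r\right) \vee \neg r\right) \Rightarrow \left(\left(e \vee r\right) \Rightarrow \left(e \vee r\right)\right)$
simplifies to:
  $\text{True}$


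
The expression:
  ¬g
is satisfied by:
  {g: False}


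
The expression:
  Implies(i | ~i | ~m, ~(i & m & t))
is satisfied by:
  {m: False, t: False, i: False}
  {i: True, m: False, t: False}
  {t: True, m: False, i: False}
  {i: True, t: True, m: False}
  {m: True, i: False, t: False}
  {i: True, m: True, t: False}
  {t: True, m: True, i: False}


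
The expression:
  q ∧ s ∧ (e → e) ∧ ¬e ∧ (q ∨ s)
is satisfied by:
  {s: True, q: True, e: False}


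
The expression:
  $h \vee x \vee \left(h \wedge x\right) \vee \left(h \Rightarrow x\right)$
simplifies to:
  $\text{True}$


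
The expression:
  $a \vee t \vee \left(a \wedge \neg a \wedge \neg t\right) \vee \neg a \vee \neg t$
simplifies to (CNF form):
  $\text{True}$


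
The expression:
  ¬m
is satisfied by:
  {m: False}


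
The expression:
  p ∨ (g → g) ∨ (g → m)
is always true.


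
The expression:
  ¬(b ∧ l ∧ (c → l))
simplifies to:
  ¬b ∨ ¬l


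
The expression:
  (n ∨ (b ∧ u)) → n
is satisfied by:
  {n: True, u: False, b: False}
  {u: False, b: False, n: False}
  {n: True, b: True, u: False}
  {b: True, u: False, n: False}
  {n: True, u: True, b: False}
  {u: True, n: False, b: False}
  {n: True, b: True, u: True}


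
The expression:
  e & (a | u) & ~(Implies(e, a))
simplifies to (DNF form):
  e & u & ~a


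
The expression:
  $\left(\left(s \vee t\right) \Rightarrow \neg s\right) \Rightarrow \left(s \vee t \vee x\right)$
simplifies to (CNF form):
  $s \vee t \vee x$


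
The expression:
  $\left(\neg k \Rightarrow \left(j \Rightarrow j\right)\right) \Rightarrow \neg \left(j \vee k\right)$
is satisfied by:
  {j: False, k: False}


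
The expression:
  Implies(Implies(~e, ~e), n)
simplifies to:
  n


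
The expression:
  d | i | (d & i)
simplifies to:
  d | i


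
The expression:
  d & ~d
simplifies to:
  False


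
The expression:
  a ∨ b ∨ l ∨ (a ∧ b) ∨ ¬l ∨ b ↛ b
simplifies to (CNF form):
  True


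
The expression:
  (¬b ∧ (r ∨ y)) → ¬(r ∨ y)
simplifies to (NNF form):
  b ∨ (¬r ∧ ¬y)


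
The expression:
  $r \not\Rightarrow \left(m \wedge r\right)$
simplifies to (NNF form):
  $r \wedge \neg m$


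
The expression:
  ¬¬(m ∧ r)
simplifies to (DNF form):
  m ∧ r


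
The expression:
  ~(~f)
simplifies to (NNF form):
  f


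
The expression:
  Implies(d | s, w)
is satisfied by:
  {w: True, d: False, s: False}
  {w: True, s: True, d: False}
  {w: True, d: True, s: False}
  {w: True, s: True, d: True}
  {s: False, d: False, w: False}


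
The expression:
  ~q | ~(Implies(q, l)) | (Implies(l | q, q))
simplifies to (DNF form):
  True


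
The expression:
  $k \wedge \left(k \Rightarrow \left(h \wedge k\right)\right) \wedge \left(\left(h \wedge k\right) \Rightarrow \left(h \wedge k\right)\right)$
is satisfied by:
  {h: True, k: True}


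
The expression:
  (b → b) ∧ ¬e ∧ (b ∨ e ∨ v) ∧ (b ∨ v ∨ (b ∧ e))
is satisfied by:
  {b: True, v: True, e: False}
  {b: True, e: False, v: False}
  {v: True, e: False, b: False}


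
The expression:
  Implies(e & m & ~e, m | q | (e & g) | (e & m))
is always true.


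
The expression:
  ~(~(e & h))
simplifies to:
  e & h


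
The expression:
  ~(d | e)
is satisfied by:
  {d: False, e: False}


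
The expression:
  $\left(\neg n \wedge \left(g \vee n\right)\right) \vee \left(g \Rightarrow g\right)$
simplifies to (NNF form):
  $\text{True}$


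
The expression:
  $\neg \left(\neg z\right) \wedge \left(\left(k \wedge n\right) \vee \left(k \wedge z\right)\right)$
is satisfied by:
  {z: True, k: True}


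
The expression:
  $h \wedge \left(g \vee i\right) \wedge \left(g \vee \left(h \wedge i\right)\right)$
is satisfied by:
  {h: True, i: True, g: True}
  {h: True, i: True, g: False}
  {h: True, g: True, i: False}


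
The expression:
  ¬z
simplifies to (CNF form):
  ¬z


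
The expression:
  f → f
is always true.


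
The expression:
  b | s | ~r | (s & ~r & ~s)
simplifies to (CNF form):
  b | s | ~r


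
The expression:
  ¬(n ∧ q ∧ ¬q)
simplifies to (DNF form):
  True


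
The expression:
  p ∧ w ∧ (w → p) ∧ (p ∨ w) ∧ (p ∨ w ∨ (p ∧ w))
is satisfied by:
  {p: True, w: True}


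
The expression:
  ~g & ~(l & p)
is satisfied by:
  {g: False, l: False, p: False}
  {p: True, g: False, l: False}
  {l: True, g: False, p: False}


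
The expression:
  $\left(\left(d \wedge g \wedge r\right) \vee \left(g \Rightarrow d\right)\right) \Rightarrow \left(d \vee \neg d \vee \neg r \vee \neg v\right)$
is always true.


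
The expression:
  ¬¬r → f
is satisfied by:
  {f: True, r: False}
  {r: False, f: False}
  {r: True, f: True}


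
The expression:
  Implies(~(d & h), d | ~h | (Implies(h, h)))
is always true.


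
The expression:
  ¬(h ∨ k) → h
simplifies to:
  h ∨ k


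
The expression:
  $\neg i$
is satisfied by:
  {i: False}


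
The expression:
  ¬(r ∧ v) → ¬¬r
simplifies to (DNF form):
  r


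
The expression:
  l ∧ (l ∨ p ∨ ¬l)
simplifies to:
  l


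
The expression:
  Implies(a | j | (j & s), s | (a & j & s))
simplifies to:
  s | (~a & ~j)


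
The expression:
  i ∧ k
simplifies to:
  i ∧ k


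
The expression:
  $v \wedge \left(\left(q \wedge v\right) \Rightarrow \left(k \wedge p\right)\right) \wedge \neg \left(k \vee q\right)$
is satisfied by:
  {v: True, q: False, k: False}


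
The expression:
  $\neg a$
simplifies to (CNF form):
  $\neg a$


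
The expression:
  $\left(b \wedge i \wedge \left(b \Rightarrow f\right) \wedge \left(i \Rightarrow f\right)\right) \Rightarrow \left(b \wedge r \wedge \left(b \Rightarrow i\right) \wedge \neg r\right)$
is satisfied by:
  {b: False, i: False, f: False}
  {f: True, b: False, i: False}
  {i: True, b: False, f: False}
  {f: True, i: True, b: False}
  {b: True, f: False, i: False}
  {f: True, b: True, i: False}
  {i: True, b: True, f: False}


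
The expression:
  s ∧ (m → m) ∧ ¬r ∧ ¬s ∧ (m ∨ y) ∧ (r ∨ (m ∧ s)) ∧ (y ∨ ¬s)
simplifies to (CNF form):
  False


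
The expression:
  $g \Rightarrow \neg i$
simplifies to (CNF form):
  $\neg g \vee \neg i$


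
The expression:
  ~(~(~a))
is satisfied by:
  {a: False}


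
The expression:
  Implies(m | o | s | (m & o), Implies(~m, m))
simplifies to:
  m | (~o & ~s)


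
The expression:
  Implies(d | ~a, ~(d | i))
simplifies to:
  ~d & (a | ~i)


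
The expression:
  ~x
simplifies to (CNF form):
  ~x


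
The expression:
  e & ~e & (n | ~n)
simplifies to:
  False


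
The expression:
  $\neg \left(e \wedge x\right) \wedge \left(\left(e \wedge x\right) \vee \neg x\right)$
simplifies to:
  $\neg x$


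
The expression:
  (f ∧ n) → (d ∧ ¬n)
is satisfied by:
  {n: False, f: False}
  {f: True, n: False}
  {n: True, f: False}


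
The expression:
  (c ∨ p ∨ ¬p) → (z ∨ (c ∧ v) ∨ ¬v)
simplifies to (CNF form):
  c ∨ z ∨ ¬v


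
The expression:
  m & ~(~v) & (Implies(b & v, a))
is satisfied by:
  {m: True, a: True, v: True, b: False}
  {m: True, v: True, b: False, a: False}
  {m: True, a: True, b: True, v: True}


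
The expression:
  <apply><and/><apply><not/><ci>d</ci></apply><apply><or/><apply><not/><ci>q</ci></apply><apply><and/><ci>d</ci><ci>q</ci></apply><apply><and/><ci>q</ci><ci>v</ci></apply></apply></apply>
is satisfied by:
  {v: True, d: False, q: False}
  {d: False, q: False, v: False}
  {q: True, v: True, d: False}


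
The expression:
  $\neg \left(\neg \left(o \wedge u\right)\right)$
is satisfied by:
  {u: True, o: True}


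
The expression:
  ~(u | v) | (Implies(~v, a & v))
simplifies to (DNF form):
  v | ~u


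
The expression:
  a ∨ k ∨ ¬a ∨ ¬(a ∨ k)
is always true.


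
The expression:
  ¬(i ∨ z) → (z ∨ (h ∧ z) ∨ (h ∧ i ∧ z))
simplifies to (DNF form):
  i ∨ z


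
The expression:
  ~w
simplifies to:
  ~w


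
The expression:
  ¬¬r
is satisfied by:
  {r: True}


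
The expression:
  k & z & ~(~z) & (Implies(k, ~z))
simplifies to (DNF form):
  False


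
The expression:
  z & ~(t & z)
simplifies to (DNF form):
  z & ~t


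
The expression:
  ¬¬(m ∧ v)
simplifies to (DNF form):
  m ∧ v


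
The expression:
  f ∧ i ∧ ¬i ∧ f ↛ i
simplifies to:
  False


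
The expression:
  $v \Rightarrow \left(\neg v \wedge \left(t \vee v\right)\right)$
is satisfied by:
  {v: False}


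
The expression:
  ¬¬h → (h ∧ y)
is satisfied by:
  {y: True, h: False}
  {h: False, y: False}
  {h: True, y: True}


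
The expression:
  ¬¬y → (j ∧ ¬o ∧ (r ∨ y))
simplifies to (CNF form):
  (j ∨ ¬y) ∧ (¬o ∨ ¬y)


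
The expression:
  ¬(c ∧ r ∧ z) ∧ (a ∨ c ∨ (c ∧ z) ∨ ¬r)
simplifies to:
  (a ∧ ¬c) ∨ (c ∧ ¬z) ∨ ¬r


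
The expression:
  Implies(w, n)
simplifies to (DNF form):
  n | ~w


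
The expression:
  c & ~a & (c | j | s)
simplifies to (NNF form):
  c & ~a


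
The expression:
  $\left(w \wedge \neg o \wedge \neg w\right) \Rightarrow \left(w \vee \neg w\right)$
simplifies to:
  $\text{True}$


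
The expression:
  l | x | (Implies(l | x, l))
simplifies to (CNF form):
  True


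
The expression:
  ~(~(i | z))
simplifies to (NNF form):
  i | z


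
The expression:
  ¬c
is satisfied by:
  {c: False}


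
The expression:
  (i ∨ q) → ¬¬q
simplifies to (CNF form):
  q ∨ ¬i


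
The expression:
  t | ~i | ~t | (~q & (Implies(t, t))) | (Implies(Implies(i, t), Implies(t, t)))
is always true.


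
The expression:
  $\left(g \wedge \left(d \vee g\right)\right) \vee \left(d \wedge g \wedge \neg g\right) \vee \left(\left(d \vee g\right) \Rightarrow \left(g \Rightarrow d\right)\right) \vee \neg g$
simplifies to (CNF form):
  $\text{True}$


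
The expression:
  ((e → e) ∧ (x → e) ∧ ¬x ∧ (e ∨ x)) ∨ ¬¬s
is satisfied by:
  {s: True, e: True, x: False}
  {s: True, e: False, x: False}
  {x: True, s: True, e: True}
  {x: True, s: True, e: False}
  {e: True, x: False, s: False}


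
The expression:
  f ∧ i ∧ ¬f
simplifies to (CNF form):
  False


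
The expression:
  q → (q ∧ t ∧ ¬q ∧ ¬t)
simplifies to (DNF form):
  ¬q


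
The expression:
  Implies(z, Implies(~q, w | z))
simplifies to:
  True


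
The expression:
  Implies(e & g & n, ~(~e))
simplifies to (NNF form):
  True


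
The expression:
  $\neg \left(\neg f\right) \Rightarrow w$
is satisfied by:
  {w: True, f: False}
  {f: False, w: False}
  {f: True, w: True}


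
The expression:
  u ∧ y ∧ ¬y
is never true.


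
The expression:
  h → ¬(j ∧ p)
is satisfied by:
  {p: False, h: False, j: False}
  {j: True, p: False, h: False}
  {h: True, p: False, j: False}
  {j: True, h: True, p: False}
  {p: True, j: False, h: False}
  {j: True, p: True, h: False}
  {h: True, p: True, j: False}


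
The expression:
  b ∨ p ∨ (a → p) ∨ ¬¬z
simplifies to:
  b ∨ p ∨ z ∨ ¬a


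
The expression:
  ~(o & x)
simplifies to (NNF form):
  ~o | ~x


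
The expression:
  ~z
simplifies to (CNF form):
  ~z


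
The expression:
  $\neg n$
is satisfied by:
  {n: False}


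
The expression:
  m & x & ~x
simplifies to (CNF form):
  False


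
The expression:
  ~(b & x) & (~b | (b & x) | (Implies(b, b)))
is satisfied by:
  {x: False, b: False}
  {b: True, x: False}
  {x: True, b: False}


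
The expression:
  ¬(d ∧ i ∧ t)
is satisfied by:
  {t: False, d: False, i: False}
  {i: True, t: False, d: False}
  {d: True, t: False, i: False}
  {i: True, d: True, t: False}
  {t: True, i: False, d: False}
  {i: True, t: True, d: False}
  {d: True, t: True, i: False}


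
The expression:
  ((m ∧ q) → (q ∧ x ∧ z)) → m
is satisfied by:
  {m: True}


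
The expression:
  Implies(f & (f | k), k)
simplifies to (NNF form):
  k | ~f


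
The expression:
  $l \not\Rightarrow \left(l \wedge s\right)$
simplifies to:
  $l \wedge \neg s$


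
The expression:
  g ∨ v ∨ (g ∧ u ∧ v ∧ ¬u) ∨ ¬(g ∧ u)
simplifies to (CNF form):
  True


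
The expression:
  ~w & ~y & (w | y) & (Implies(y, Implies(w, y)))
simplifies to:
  False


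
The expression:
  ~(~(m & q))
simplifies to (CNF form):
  m & q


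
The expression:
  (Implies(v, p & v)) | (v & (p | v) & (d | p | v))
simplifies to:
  True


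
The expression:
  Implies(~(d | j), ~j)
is always true.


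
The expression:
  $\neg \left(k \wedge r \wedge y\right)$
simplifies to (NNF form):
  $\neg k \vee \neg r \vee \neg y$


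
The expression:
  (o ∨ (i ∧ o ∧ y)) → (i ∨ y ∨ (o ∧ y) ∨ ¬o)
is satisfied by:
  {i: True, y: True, o: False}
  {i: True, o: False, y: False}
  {y: True, o: False, i: False}
  {y: False, o: False, i: False}
  {i: True, y: True, o: True}
  {i: True, o: True, y: False}
  {y: True, o: True, i: False}


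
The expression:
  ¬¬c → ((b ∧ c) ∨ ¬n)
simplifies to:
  b ∨ ¬c ∨ ¬n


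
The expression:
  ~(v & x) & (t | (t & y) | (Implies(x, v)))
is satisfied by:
  {t: True, v: False, x: False}
  {v: False, x: False, t: False}
  {t: True, v: True, x: False}
  {v: True, t: False, x: False}
  {x: True, t: True, v: False}


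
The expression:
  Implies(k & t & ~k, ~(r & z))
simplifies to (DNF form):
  True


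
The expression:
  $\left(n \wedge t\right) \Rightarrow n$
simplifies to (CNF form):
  $\text{True}$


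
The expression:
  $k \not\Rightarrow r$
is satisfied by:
  {k: True, r: False}


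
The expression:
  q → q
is always true.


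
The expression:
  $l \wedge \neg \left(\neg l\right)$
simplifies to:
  $l$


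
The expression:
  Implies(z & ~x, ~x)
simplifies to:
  True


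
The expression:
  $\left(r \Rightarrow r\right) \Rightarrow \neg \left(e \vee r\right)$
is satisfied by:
  {e: False, r: False}


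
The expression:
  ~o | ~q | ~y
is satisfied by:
  {o: False, q: False, y: False}
  {y: True, o: False, q: False}
  {q: True, o: False, y: False}
  {y: True, q: True, o: False}
  {o: True, y: False, q: False}
  {y: True, o: True, q: False}
  {q: True, o: True, y: False}


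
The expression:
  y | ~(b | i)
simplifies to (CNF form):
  (y | ~b) & (y | ~i)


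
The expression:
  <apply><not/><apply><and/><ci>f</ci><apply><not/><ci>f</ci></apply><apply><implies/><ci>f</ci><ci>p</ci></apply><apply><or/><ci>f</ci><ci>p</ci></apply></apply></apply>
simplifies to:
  <true/>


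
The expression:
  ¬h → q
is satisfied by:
  {q: True, h: True}
  {q: True, h: False}
  {h: True, q: False}


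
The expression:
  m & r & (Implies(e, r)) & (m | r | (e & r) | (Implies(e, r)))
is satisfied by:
  {r: True, m: True}


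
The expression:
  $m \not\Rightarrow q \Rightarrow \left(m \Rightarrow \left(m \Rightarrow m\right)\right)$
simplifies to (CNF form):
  $\text{True}$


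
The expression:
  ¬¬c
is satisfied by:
  {c: True}


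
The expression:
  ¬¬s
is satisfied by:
  {s: True}


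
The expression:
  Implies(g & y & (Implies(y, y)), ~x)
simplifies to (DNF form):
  ~g | ~x | ~y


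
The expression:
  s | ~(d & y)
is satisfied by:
  {s: True, d: False, y: False}
  {s: False, d: False, y: False}
  {y: True, s: True, d: False}
  {y: True, s: False, d: False}
  {d: True, s: True, y: False}
  {d: True, s: False, y: False}
  {d: True, y: True, s: True}


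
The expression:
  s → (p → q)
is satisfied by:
  {q: True, s: False, p: False}
  {s: False, p: False, q: False}
  {q: True, p: True, s: False}
  {p: True, s: False, q: False}
  {q: True, s: True, p: False}
  {s: True, q: False, p: False}
  {q: True, p: True, s: True}


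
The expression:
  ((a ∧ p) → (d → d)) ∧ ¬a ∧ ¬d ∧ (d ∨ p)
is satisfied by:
  {p: True, d: False, a: False}


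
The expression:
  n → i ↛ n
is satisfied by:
  {n: False}


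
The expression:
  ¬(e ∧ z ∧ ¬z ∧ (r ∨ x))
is always true.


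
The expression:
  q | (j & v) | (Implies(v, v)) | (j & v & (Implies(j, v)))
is always true.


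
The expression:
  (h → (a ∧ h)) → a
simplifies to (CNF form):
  a ∨ h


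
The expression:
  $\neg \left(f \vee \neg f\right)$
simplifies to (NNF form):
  $\text{False}$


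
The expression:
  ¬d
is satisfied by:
  {d: False}


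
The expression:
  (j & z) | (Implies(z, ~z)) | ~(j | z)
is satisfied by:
  {j: True, z: False}
  {z: False, j: False}
  {z: True, j: True}


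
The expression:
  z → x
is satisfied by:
  {x: True, z: False}
  {z: False, x: False}
  {z: True, x: True}


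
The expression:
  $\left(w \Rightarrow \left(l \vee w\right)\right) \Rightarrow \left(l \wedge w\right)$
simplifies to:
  $l \wedge w$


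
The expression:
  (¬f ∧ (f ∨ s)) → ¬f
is always true.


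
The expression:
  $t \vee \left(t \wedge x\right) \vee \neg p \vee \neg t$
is always true.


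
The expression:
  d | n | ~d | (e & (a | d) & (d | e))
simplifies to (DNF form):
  True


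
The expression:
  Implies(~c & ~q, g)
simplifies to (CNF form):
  c | g | q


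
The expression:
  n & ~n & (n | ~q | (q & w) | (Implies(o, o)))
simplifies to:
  False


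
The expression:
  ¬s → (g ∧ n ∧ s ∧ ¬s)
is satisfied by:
  {s: True}


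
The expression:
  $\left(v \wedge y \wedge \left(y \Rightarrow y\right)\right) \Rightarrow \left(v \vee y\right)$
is always true.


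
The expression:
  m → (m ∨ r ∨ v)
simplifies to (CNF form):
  True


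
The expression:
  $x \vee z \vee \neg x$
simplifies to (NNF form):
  $\text{True}$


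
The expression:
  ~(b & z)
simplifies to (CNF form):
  ~b | ~z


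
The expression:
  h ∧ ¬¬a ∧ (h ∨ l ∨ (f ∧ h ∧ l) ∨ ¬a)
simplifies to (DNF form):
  a ∧ h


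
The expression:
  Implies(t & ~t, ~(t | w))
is always true.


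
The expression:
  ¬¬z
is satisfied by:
  {z: True}


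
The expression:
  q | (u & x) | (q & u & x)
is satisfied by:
  {q: True, u: True, x: True}
  {q: True, u: True, x: False}
  {q: True, x: True, u: False}
  {q: True, x: False, u: False}
  {u: True, x: True, q: False}
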